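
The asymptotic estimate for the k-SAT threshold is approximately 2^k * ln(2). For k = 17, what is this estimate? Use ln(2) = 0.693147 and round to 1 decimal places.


Using the asymptotic formula: threshold ~ 2^k * ln(2).
2^17 = 131072.
131072 * 0.693147 = 90852.2.

90852.2


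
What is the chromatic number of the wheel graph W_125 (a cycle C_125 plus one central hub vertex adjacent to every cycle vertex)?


W_125 consists of the cycle C_125 together with a hub vertex adjacent to every cycle vertex.
The cycle C_125 needs 3 colors (odd cycle -> 3).
The hub is adjacent to every cycle vertex, so it must receive a new color distinct from all of them.
Chromatic number = 3 + 1 = 4.

4


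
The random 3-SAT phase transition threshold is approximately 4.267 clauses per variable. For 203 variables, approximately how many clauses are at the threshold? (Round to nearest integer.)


The 3-SAT phase transition occurs at approximately 4.267 clauses per variable.
m = 4.267 * 203 = 866.201.
Rounded to nearest integer: 866.

866


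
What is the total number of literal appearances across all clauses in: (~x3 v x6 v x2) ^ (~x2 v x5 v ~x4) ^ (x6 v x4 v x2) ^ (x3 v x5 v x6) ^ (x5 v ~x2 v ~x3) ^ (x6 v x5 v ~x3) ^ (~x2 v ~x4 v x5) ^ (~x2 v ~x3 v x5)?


Clause lengths: 3, 3, 3, 3, 3, 3, 3, 3.
Sum = 3 + 3 + 3 + 3 + 3 + 3 + 3 + 3 = 24.

24


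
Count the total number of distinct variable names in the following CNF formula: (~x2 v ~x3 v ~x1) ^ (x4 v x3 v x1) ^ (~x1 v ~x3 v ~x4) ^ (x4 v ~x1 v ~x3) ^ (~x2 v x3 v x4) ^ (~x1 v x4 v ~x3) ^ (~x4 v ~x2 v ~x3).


Identify each distinct variable in the formula.
Variables found: x1, x2, x3, x4.
Total distinct variables = 4.

4


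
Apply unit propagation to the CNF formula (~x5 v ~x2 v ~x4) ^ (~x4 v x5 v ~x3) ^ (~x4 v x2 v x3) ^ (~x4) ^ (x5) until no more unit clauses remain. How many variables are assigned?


Unit propagation repeatedly assigns the literal in any unit clause, then simplifies.
Assignments in order: x4 = F, x5 = T.
No further unit clauses remain.
Total variables assigned = 2.

2


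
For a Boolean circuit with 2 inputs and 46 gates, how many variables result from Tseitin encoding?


The Tseitin transformation introduces one auxiliary variable per gate.
Total variables = inputs + gates = 2 + 46 = 48.

48


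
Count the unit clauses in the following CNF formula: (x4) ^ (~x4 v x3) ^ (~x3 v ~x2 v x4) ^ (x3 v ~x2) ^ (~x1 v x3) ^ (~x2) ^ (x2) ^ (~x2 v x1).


A unit clause contains exactly one literal.
Unit clauses found: (x4), (~x2), (x2).
Count = 3.

3


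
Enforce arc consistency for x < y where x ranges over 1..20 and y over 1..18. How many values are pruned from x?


For the constraint x < y, x needs a supporting value in y's domain.
x can be at most 17 (one less than y's maximum).
Valid x values from domain: 17 out of 20.
Pruned = 20 - 17 = 3.

3


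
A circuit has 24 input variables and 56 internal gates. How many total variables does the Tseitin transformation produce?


The Tseitin transformation introduces one auxiliary variable per gate.
Total variables = inputs + gates = 24 + 56 = 80.

80


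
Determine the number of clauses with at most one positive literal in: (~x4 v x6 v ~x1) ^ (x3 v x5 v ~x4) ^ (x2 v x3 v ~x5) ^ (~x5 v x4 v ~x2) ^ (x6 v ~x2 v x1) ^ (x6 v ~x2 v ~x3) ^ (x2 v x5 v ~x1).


A Horn clause has at most one positive literal.
Clause 1: 1 positive lit(s) -> Horn
Clause 2: 2 positive lit(s) -> not Horn
Clause 3: 2 positive lit(s) -> not Horn
Clause 4: 1 positive lit(s) -> Horn
Clause 5: 2 positive lit(s) -> not Horn
Clause 6: 1 positive lit(s) -> Horn
Clause 7: 2 positive lit(s) -> not Horn
Total Horn clauses = 3.

3


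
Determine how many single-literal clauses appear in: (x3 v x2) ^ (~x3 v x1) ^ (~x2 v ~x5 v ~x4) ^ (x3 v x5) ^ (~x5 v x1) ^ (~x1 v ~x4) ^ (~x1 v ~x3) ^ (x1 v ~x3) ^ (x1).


A unit clause contains exactly one literal.
Unit clauses found: (x1).
Count = 1.

1


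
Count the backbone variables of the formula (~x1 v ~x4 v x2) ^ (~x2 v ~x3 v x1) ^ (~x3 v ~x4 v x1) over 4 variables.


Find all satisfying assignments: 11 model(s).
Check which variables have the same value in every model.
No variable is fixed across all models.
Backbone size = 0.

0


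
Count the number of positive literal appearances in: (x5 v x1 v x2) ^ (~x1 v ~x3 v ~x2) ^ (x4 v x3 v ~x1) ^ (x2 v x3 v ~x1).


Scan each clause for unnegated literals.
Clause 1: 3 positive; Clause 2: 0 positive; Clause 3: 2 positive; Clause 4: 2 positive.
Total positive literal occurrences = 7.

7


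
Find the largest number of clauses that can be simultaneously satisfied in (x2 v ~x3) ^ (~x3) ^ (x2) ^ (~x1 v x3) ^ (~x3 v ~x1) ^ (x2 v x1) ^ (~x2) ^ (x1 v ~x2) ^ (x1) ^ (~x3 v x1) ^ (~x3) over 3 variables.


Enumerate all 8 truth assignments.
For each, count how many of the 11 clauses are satisfied.
The formula is not fully satisfiable, so the maximum is below 11.
Maximum simultaneously satisfiable clauses = 9.

9


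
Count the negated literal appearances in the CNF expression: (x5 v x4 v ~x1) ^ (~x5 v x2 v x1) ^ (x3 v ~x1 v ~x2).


Scan each clause for negated literals.
Clause 1: 1 negative; Clause 2: 1 negative; Clause 3: 2 negative.
Total negative literal occurrences = 4.

4


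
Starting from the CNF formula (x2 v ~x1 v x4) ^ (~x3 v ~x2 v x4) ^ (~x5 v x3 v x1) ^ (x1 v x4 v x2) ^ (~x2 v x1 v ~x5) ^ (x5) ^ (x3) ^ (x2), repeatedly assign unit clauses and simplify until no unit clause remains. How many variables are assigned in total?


Unit propagation repeatedly assigns the literal in any unit clause, then simplifies.
Assignments in order: x5 = T, x3 = T, x2 = T, x4 = T, x1 = T.
No further unit clauses remain.
Total variables assigned = 5.

5


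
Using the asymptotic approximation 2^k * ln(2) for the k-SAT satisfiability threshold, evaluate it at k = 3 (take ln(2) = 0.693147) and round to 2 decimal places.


Using the asymptotic formula: threshold ~ 2^k * ln(2).
2^3 = 8.
8 * 0.693147 = 5.55.

5.55


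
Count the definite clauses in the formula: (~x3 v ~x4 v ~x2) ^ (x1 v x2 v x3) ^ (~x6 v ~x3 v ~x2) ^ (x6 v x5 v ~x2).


A definite clause has exactly one positive literal.
Clause 1: 0 positive -> not definite
Clause 2: 3 positive -> not definite
Clause 3: 0 positive -> not definite
Clause 4: 2 positive -> not definite
Definite clause count = 0.

0


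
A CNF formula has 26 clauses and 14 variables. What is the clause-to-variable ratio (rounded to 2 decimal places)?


Clause-to-variable ratio = clauses / variables.
26 / 14 = 1.86.

1.86


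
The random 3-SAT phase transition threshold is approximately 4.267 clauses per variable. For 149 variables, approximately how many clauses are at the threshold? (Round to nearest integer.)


The 3-SAT phase transition occurs at approximately 4.267 clauses per variable.
m = 4.267 * 149 = 635.783.
Rounded to nearest integer: 636.

636


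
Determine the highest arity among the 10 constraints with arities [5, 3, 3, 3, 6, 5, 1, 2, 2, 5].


The arities are: 5, 3, 3, 3, 6, 5, 1, 2, 2, 5.
Scan for the maximum value.
Maximum arity = 6.

6


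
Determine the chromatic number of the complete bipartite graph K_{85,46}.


K_{85,46} is bipartite by definition: the two parts are independent sets, with every edge crossing between them.
Color all vertices in one part with color 1 and all vertices in the other part with color 2.
Since the graph has at least one edge, one color does not suffice.
Chromatic number = 2.

2


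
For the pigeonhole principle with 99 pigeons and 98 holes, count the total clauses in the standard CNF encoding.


The PHP encoding has two parts:
1) At-least-one-hole clauses: 99 (one per pigeon, each with 98 literals).
2) At-most-one-pigeon-per-hole clauses: 98 holes * C(99,2) = 98 * 4851 = 475398.
Total clauses = 99 + 475398 = 475497.

475497


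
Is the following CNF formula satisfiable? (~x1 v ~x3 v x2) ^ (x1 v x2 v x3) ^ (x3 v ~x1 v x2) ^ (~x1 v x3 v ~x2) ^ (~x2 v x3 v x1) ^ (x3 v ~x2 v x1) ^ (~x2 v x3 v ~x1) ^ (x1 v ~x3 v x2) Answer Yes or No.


Check all 8 possible truth assignments.
Number of satisfying assignments found: 2.
The formula is satisfiable.

Yes


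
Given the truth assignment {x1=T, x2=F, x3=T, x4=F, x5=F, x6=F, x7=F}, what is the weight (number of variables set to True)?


The weight is the number of variables assigned True.
True variables: x1, x3.
Weight = 2.

2


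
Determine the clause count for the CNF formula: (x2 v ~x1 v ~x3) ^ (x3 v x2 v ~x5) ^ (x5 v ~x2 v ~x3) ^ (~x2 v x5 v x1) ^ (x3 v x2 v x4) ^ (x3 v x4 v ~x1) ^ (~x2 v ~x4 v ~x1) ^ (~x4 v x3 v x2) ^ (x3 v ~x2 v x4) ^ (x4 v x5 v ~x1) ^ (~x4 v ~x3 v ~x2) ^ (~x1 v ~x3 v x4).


Each group enclosed in parentheses joined by ^ is one clause.
Counting the conjuncts: 12 clauses.

12


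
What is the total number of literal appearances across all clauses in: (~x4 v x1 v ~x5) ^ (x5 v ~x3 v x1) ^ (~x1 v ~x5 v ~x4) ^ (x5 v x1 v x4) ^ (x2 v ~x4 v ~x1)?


Clause lengths: 3, 3, 3, 3, 3.
Sum = 3 + 3 + 3 + 3 + 3 = 15.

15


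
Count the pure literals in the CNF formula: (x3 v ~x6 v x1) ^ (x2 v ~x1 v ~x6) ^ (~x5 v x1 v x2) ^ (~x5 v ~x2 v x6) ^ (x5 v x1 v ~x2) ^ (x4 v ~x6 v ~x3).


A pure literal appears in only one polarity across all clauses.
Pure literals: x4 (positive only).
Count = 1.

1


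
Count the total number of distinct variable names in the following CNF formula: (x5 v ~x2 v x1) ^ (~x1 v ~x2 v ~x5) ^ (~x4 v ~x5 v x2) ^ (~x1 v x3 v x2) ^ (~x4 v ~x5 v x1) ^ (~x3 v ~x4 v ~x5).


Identify each distinct variable in the formula.
Variables found: x1, x2, x3, x4, x5.
Total distinct variables = 5.

5


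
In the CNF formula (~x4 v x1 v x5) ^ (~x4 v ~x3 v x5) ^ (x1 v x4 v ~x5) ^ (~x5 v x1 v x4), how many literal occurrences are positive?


Scan each clause for unnegated literals.
Clause 1: 2 positive; Clause 2: 1 positive; Clause 3: 2 positive; Clause 4: 2 positive.
Total positive literal occurrences = 7.

7


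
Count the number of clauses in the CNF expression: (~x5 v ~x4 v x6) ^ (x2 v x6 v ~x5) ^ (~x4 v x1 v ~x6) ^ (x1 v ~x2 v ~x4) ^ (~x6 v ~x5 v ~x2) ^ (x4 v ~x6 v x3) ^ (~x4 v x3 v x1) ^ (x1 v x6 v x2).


Each group enclosed in parentheses joined by ^ is one clause.
Counting the conjuncts: 8 clauses.

8


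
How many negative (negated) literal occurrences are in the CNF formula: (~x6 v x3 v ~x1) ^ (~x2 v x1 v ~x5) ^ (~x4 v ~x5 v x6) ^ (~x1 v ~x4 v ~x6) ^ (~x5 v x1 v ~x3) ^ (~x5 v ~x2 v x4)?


Scan each clause for negated literals.
Clause 1: 2 negative; Clause 2: 2 negative; Clause 3: 2 negative; Clause 4: 3 negative; Clause 5: 2 negative; Clause 6: 2 negative.
Total negative literal occurrences = 13.

13


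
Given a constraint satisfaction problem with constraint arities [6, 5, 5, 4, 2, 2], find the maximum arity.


The arities are: 6, 5, 5, 4, 2, 2.
Scan for the maximum value.
Maximum arity = 6.

6


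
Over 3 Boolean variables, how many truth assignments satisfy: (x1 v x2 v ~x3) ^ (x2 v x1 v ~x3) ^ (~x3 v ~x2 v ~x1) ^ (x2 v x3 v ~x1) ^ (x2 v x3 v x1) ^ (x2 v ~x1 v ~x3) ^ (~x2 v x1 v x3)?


Enumerate all 8 truth assignments over 3 variables.
Test each against every clause.
Satisfying assignments found: 2.

2


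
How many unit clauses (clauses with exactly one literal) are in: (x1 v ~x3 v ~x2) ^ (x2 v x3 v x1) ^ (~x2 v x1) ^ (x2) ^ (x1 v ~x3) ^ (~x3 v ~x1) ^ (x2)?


A unit clause contains exactly one literal.
Unit clauses found: (x2), (x2).
Count = 2.

2


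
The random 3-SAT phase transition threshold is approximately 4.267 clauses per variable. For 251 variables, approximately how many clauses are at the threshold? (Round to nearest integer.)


The 3-SAT phase transition occurs at approximately 4.267 clauses per variable.
m = 4.267 * 251 = 1071.017.
Rounded to nearest integer: 1071.

1071


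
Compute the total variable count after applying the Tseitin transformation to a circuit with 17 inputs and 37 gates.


The Tseitin transformation introduces one auxiliary variable per gate.
Total variables = inputs + gates = 17 + 37 = 54.

54


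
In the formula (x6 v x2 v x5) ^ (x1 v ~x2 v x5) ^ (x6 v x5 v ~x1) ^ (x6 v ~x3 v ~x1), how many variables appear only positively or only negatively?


A pure literal appears in only one polarity across all clauses.
Pure literals: x3 (negative only), x5 (positive only), x6 (positive only).
Count = 3.

3


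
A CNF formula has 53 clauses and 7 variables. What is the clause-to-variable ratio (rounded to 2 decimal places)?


Clause-to-variable ratio = clauses / variables.
53 / 7 = 7.57.

7.57


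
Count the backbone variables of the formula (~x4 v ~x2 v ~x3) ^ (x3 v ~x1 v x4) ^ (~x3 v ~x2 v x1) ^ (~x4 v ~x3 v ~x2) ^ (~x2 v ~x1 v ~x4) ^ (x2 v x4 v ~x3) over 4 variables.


Find all satisfying assignments: 8 model(s).
Check which variables have the same value in every model.
No variable is fixed across all models.
Backbone size = 0.

0


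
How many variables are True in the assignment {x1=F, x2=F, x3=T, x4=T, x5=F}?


The weight is the number of variables assigned True.
True variables: x3, x4.
Weight = 2.

2


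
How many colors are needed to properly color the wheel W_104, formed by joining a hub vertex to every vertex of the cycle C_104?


W_104 consists of the cycle C_104 together with a hub vertex adjacent to every cycle vertex.
The cycle C_104 needs 2 colors (even cycle -> 2).
The hub is adjacent to every cycle vertex, so it must receive a new color distinct from all of them.
Chromatic number = 2 + 1 = 3.

3


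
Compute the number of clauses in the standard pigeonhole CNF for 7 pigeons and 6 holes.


The PHP encoding has two parts:
1) At-least-one-hole clauses: 7 (one per pigeon, each with 6 literals).
2) At-most-one-pigeon-per-hole clauses: 6 holes * C(7,2) = 6 * 21 = 126.
Total clauses = 7 + 126 = 133.

133


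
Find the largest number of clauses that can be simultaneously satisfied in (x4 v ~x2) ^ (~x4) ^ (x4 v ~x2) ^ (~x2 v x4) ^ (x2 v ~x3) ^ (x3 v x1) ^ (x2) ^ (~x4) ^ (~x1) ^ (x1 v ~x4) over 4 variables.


Enumerate all 16 truth assignments.
For each, count how many of the 10 clauses are satisfied.
The formula is not fully satisfiable, so the maximum is below 10.
Maximum simultaneously satisfiable clauses = 8.

8


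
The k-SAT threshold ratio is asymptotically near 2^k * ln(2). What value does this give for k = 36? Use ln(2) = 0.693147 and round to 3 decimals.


Using the asymptotic formula: threshold ~ 2^k * ln(2).
2^36 = 68719476736.
68719476736 * 0.693147 = 47632699141.128.

47632699141.128


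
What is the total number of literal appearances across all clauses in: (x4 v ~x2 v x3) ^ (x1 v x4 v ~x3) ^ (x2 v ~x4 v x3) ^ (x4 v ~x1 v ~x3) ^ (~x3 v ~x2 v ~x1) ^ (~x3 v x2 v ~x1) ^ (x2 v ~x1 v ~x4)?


Clause lengths: 3, 3, 3, 3, 3, 3, 3.
Sum = 3 + 3 + 3 + 3 + 3 + 3 + 3 = 21.

21


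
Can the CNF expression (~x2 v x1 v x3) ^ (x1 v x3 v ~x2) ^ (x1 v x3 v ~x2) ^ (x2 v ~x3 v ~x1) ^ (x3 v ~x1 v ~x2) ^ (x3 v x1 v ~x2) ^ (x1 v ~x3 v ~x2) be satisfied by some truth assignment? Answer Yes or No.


Check all 8 possible truth assignments.
Number of satisfying assignments found: 4.
The formula is satisfiable.

Yes


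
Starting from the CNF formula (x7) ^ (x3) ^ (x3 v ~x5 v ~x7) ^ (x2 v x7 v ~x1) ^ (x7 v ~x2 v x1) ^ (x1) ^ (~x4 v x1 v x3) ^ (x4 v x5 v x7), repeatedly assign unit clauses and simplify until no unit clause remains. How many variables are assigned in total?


Unit propagation repeatedly assigns the literal in any unit clause, then simplifies.
Assignments in order: x7 = T, x3 = T, x1 = T.
No further unit clauses remain.
Total variables assigned = 3.

3


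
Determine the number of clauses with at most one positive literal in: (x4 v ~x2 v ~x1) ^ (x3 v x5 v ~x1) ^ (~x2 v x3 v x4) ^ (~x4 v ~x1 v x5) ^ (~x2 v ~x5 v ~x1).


A Horn clause has at most one positive literal.
Clause 1: 1 positive lit(s) -> Horn
Clause 2: 2 positive lit(s) -> not Horn
Clause 3: 2 positive lit(s) -> not Horn
Clause 4: 1 positive lit(s) -> Horn
Clause 5: 0 positive lit(s) -> Horn
Total Horn clauses = 3.

3


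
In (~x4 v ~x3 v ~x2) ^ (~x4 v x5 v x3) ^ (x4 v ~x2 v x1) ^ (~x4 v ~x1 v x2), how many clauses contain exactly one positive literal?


A definite clause has exactly one positive literal.
Clause 1: 0 positive -> not definite
Clause 2: 2 positive -> not definite
Clause 3: 2 positive -> not definite
Clause 4: 1 positive -> definite
Definite clause count = 1.

1


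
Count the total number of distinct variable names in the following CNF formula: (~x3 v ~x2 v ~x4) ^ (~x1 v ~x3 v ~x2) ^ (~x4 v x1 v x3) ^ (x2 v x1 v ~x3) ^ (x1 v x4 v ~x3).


Identify each distinct variable in the formula.
Variables found: x1, x2, x3, x4.
Total distinct variables = 4.

4


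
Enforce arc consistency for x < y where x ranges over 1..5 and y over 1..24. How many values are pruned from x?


For the constraint x < y, x needs a supporting value in y's domain.
x can be at most 23 (one less than y's maximum).
Valid x values from domain: 5 out of 5.
Pruned = 5 - 5 = 0.

0


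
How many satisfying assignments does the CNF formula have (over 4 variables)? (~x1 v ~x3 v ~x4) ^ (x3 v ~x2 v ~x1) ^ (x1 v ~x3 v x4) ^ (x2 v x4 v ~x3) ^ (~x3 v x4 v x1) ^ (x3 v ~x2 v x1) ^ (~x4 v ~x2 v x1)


Enumerate all 16 truth assignments over 4 variables.
Test each against every clause.
Satisfying assignments found: 6.

6


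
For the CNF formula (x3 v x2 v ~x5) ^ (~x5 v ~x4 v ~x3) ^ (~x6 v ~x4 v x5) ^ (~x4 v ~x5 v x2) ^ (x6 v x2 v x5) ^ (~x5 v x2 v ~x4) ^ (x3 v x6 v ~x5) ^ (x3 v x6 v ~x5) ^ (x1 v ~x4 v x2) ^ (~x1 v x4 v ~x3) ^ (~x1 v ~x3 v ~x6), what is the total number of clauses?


Each group enclosed in parentheses joined by ^ is one clause.
Counting the conjuncts: 11 clauses.

11


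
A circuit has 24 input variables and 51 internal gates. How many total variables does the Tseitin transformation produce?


The Tseitin transformation introduces one auxiliary variable per gate.
Total variables = inputs + gates = 24 + 51 = 75.

75


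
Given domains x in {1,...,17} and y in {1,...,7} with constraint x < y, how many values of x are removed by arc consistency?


For the constraint x < y, x needs a supporting value in y's domain.
x can be at most 6 (one less than y's maximum).
Valid x values from domain: 6 out of 17.
Pruned = 17 - 6 = 11.

11


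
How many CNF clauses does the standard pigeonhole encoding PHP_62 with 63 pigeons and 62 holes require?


The PHP encoding has two parts:
1) At-least-one-hole clauses: 63 (one per pigeon, each with 62 literals).
2) At-most-one-pigeon-per-hole clauses: 62 holes * C(63,2) = 62 * 1953 = 121086.
Total clauses = 63 + 121086 = 121149.

121149


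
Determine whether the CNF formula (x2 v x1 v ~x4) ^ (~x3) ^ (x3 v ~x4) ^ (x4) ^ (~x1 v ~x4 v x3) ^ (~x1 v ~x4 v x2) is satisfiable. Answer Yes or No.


Check all 16 possible truth assignments.
Number of satisfying assignments found: 0.
The formula is unsatisfiable.

No


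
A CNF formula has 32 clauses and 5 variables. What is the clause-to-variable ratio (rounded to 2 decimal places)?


Clause-to-variable ratio = clauses / variables.
32 / 5 = 6.4.

6.4


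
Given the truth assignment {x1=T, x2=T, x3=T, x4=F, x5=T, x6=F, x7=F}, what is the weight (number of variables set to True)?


The weight is the number of variables assigned True.
True variables: x1, x2, x3, x5.
Weight = 4.

4


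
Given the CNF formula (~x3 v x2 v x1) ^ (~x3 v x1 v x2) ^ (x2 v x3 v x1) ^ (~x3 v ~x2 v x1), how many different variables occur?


Identify each distinct variable in the formula.
Variables found: x1, x2, x3.
Total distinct variables = 3.

3


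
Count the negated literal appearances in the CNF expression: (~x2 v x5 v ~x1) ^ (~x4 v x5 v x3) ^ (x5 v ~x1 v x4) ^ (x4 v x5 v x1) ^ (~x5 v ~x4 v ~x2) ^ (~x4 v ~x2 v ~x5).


Scan each clause for negated literals.
Clause 1: 2 negative; Clause 2: 1 negative; Clause 3: 1 negative; Clause 4: 0 negative; Clause 5: 3 negative; Clause 6: 3 negative.
Total negative literal occurrences = 10.

10


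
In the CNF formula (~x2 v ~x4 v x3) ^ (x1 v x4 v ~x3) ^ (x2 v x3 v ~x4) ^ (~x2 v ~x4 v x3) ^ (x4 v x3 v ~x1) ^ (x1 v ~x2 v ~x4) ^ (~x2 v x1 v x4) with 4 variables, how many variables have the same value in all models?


Find all satisfying assignments: 6 model(s).
Check which variables have the same value in every model.
No variable is fixed across all models.
Backbone size = 0.

0


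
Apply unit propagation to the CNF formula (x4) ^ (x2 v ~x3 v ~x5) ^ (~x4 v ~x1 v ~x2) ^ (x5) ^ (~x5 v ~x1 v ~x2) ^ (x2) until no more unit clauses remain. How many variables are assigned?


Unit propagation repeatedly assigns the literal in any unit clause, then simplifies.
Assignments in order: x4 = T, x5 = T, x2 = T, x1 = F.
No further unit clauses remain.
Total variables assigned = 4.

4


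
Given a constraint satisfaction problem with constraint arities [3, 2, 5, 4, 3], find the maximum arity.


The arities are: 3, 2, 5, 4, 3.
Scan for the maximum value.
Maximum arity = 5.

5


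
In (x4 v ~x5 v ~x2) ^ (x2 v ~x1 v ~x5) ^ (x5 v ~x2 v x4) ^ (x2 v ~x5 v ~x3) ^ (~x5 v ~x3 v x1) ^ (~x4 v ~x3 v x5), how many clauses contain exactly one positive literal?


A definite clause has exactly one positive literal.
Clause 1: 1 positive -> definite
Clause 2: 1 positive -> definite
Clause 3: 2 positive -> not definite
Clause 4: 1 positive -> definite
Clause 5: 1 positive -> definite
Clause 6: 1 positive -> definite
Definite clause count = 5.

5


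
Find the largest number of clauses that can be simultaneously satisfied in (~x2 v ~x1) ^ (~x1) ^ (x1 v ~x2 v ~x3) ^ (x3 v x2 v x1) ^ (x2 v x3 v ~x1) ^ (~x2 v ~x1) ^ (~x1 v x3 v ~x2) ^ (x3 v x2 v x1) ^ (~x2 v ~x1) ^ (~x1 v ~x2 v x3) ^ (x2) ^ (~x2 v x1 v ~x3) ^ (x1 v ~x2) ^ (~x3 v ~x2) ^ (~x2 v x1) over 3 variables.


Enumerate all 8 truth assignments.
For each, count how many of the 15 clauses are satisfied.
The formula is not fully satisfiable, so the maximum is below 15.
Maximum simultaneously satisfiable clauses = 14.

14


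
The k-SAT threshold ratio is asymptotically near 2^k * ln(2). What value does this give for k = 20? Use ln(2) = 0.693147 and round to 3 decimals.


Using the asymptotic formula: threshold ~ 2^k * ln(2).
2^20 = 1048576.
1048576 * 0.693147 = 726817.309.

726817.309


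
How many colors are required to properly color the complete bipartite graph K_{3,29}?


K_{3,29} is bipartite by definition: the two parts are independent sets, with every edge crossing between them.
Color all vertices in one part with color 1 and all vertices in the other part with color 2.
Since the graph has at least one edge, one color does not suffice.
Chromatic number = 2.

2


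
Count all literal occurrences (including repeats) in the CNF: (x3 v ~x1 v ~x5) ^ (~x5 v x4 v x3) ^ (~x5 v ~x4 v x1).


Clause lengths: 3, 3, 3.
Sum = 3 + 3 + 3 = 9.

9


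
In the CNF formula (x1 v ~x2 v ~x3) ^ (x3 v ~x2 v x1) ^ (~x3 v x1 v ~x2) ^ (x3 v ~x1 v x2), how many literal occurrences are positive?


Scan each clause for unnegated literals.
Clause 1: 1 positive; Clause 2: 2 positive; Clause 3: 1 positive; Clause 4: 2 positive.
Total positive literal occurrences = 6.

6


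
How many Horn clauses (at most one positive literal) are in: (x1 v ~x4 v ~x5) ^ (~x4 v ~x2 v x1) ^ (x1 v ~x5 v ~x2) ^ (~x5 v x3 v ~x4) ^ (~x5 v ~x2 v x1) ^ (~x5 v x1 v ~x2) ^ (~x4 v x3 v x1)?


A Horn clause has at most one positive literal.
Clause 1: 1 positive lit(s) -> Horn
Clause 2: 1 positive lit(s) -> Horn
Clause 3: 1 positive lit(s) -> Horn
Clause 4: 1 positive lit(s) -> Horn
Clause 5: 1 positive lit(s) -> Horn
Clause 6: 1 positive lit(s) -> Horn
Clause 7: 2 positive lit(s) -> not Horn
Total Horn clauses = 6.

6


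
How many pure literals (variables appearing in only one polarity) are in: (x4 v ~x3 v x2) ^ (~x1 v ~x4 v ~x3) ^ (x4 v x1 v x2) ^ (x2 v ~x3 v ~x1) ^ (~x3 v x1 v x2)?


A pure literal appears in only one polarity across all clauses.
Pure literals: x2 (positive only), x3 (negative only).
Count = 2.

2


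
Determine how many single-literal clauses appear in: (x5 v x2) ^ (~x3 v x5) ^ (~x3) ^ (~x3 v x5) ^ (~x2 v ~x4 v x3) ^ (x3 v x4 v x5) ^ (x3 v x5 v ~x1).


A unit clause contains exactly one literal.
Unit clauses found: (~x3).
Count = 1.

1


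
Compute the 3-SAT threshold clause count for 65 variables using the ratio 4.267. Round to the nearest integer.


The 3-SAT phase transition occurs at approximately 4.267 clauses per variable.
m = 4.267 * 65 = 277.355.
Rounded to nearest integer: 277.

277


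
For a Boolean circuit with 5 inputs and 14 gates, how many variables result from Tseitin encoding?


The Tseitin transformation introduces one auxiliary variable per gate.
Total variables = inputs + gates = 5 + 14 = 19.

19


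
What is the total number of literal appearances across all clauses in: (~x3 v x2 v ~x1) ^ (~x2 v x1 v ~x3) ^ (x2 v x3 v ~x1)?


Clause lengths: 3, 3, 3.
Sum = 3 + 3 + 3 = 9.

9


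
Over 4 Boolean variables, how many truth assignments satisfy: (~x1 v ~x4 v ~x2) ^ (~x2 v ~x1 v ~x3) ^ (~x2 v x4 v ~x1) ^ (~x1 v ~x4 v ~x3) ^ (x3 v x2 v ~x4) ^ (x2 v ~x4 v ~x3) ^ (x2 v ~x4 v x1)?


Enumerate all 16 truth assignments over 4 variables.
Test each against every clause.
Satisfying assignments found: 8.

8


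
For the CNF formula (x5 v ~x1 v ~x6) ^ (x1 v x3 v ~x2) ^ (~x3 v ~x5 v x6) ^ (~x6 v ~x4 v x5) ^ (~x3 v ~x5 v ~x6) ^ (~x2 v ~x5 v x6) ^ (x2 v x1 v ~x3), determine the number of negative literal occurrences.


Scan each clause for negated literals.
Clause 1: 2 negative; Clause 2: 1 negative; Clause 3: 2 negative; Clause 4: 2 negative; Clause 5: 3 negative; Clause 6: 2 negative; Clause 7: 1 negative.
Total negative literal occurrences = 13.

13


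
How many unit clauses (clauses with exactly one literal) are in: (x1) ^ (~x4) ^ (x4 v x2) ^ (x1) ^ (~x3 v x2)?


A unit clause contains exactly one literal.
Unit clauses found: (x1), (~x4), (x1).
Count = 3.

3


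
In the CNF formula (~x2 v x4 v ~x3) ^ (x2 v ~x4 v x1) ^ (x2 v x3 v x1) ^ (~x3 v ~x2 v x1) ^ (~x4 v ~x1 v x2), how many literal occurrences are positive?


Scan each clause for unnegated literals.
Clause 1: 1 positive; Clause 2: 2 positive; Clause 3: 3 positive; Clause 4: 1 positive; Clause 5: 1 positive.
Total positive literal occurrences = 8.

8


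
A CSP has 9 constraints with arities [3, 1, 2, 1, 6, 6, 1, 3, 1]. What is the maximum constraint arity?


The arities are: 3, 1, 2, 1, 6, 6, 1, 3, 1.
Scan for the maximum value.
Maximum arity = 6.

6


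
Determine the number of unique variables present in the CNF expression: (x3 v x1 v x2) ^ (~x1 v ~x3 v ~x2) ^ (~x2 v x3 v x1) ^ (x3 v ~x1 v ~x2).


Identify each distinct variable in the formula.
Variables found: x1, x2, x3.
Total distinct variables = 3.

3


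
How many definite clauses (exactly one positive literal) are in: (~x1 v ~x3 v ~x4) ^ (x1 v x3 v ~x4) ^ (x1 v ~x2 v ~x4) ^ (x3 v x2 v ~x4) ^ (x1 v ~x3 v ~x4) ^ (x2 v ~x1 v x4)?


A definite clause has exactly one positive literal.
Clause 1: 0 positive -> not definite
Clause 2: 2 positive -> not definite
Clause 3: 1 positive -> definite
Clause 4: 2 positive -> not definite
Clause 5: 1 positive -> definite
Clause 6: 2 positive -> not definite
Definite clause count = 2.

2


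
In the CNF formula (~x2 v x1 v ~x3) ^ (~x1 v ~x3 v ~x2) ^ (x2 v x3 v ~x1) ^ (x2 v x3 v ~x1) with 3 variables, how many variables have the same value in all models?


Find all satisfying assignments: 5 model(s).
Check which variables have the same value in every model.
No variable is fixed across all models.
Backbone size = 0.

0


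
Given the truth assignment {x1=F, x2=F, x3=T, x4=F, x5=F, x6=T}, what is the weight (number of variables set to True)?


The weight is the number of variables assigned True.
True variables: x3, x6.
Weight = 2.

2


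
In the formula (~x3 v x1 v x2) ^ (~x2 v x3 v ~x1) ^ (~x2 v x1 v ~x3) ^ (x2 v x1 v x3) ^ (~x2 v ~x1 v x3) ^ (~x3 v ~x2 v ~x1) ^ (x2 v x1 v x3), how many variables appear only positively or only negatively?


A pure literal appears in only one polarity across all clauses.
No pure literals found.
Count = 0.

0


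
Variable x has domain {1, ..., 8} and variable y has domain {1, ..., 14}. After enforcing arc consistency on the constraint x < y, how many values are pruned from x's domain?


For the constraint x < y, x needs a supporting value in y's domain.
x can be at most 13 (one less than y's maximum).
Valid x values from domain: 8 out of 8.
Pruned = 8 - 8 = 0.

0


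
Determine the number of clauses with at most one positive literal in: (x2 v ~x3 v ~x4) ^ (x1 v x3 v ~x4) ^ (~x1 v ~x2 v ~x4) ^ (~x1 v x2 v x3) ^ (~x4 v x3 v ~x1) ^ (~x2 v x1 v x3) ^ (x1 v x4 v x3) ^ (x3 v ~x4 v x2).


A Horn clause has at most one positive literal.
Clause 1: 1 positive lit(s) -> Horn
Clause 2: 2 positive lit(s) -> not Horn
Clause 3: 0 positive lit(s) -> Horn
Clause 4: 2 positive lit(s) -> not Horn
Clause 5: 1 positive lit(s) -> Horn
Clause 6: 2 positive lit(s) -> not Horn
Clause 7: 3 positive lit(s) -> not Horn
Clause 8: 2 positive lit(s) -> not Horn
Total Horn clauses = 3.

3


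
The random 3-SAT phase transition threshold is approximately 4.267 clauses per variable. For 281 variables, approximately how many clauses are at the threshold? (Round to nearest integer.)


The 3-SAT phase transition occurs at approximately 4.267 clauses per variable.
m = 4.267 * 281 = 1199.027.
Rounded to nearest integer: 1199.

1199


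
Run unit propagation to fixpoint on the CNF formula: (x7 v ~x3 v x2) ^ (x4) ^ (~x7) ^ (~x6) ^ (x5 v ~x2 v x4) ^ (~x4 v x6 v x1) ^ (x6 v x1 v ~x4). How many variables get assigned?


Unit propagation repeatedly assigns the literal in any unit clause, then simplifies.
Assignments in order: x4 = T, x7 = F, x6 = F, x1 = T.
No further unit clauses remain.
Total variables assigned = 4.

4


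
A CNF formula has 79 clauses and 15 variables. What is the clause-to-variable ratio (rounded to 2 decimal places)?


Clause-to-variable ratio = clauses / variables.
79 / 15 = 5.27.

5.27


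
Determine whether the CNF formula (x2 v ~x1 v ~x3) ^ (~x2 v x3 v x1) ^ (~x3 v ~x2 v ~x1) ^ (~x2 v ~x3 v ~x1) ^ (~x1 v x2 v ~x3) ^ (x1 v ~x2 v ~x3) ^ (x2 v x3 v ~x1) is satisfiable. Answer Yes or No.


Check all 8 possible truth assignments.
Number of satisfying assignments found: 3.
The formula is satisfiable.

Yes


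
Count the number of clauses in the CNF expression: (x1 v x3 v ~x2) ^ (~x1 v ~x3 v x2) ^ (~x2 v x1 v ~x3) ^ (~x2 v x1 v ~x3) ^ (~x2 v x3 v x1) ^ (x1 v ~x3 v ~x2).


Each group enclosed in parentheses joined by ^ is one clause.
Counting the conjuncts: 6 clauses.

6


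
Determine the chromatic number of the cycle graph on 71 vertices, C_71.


An odd cycle cannot be 2-colored: alternating two colors around the cycle returns to the start with a conflict.
Since 71 is odd, three colors are required (and three suffice).
Chromatic number = 3.

3


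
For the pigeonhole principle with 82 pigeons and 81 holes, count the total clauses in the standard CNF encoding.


The PHP encoding has two parts:
1) At-least-one-hole clauses: 82 (one per pigeon, each with 81 literals).
2) At-most-one-pigeon-per-hole clauses: 81 holes * C(82,2) = 81 * 3321 = 269001.
Total clauses = 82 + 269001 = 269083.

269083


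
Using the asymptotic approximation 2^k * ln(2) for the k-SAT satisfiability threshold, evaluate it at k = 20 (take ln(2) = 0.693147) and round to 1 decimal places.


Using the asymptotic formula: threshold ~ 2^k * ln(2).
2^20 = 1048576.
1048576 * 0.693147 = 726817.3.

726817.3


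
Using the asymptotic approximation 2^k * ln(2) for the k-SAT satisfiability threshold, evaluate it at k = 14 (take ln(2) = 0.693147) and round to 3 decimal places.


Using the asymptotic formula: threshold ~ 2^k * ln(2).
2^14 = 16384.
16384 * 0.693147 = 11356.52.

11356.52


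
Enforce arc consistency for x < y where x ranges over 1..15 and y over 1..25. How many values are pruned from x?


For the constraint x < y, x needs a supporting value in y's domain.
x can be at most 24 (one less than y's maximum).
Valid x values from domain: 15 out of 15.
Pruned = 15 - 15 = 0.

0


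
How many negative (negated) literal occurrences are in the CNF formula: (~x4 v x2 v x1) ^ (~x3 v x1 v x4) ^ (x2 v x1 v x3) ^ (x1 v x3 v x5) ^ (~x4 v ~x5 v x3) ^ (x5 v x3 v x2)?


Scan each clause for negated literals.
Clause 1: 1 negative; Clause 2: 1 negative; Clause 3: 0 negative; Clause 4: 0 negative; Clause 5: 2 negative; Clause 6: 0 negative.
Total negative literal occurrences = 4.

4


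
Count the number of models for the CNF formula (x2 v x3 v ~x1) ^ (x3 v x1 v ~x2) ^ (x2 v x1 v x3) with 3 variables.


Enumerate all 8 truth assignments over 3 variables.
Test each against every clause.
Satisfying assignments found: 5.

5


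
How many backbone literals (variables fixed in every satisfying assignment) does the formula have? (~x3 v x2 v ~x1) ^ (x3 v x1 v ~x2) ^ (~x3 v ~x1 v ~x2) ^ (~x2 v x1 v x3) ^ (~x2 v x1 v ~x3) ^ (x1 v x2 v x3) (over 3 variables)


Find all satisfying assignments: 3 model(s).
Check which variables have the same value in every model.
No variable is fixed across all models.
Backbone size = 0.

0


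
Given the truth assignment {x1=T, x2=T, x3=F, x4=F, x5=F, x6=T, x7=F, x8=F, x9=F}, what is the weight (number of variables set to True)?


The weight is the number of variables assigned True.
True variables: x1, x2, x6.
Weight = 3.

3


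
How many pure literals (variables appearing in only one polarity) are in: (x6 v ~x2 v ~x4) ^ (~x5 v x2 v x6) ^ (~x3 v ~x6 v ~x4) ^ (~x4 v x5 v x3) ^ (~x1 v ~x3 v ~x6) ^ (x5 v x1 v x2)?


A pure literal appears in only one polarity across all clauses.
Pure literals: x4 (negative only).
Count = 1.

1


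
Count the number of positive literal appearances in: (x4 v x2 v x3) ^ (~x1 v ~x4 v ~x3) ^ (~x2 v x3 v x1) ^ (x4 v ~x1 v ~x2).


Scan each clause for unnegated literals.
Clause 1: 3 positive; Clause 2: 0 positive; Clause 3: 2 positive; Clause 4: 1 positive.
Total positive literal occurrences = 6.

6


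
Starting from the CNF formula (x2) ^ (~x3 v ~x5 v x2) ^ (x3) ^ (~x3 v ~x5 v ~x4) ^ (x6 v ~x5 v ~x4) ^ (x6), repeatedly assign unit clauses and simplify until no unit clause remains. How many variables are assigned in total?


Unit propagation repeatedly assigns the literal in any unit clause, then simplifies.
Assignments in order: x2 = T, x3 = T, x6 = T.
No further unit clauses remain.
Total variables assigned = 3.

3


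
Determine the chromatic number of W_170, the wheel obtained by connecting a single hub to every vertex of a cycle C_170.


W_170 consists of the cycle C_170 together with a hub vertex adjacent to every cycle vertex.
The cycle C_170 needs 2 colors (even cycle -> 2).
The hub is adjacent to every cycle vertex, so it must receive a new color distinct from all of them.
Chromatic number = 2 + 1 = 3.

3


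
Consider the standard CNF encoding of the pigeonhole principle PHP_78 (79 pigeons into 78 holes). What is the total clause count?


The PHP encoding has two parts:
1) At-least-one-hole clauses: 79 (one per pigeon, each with 78 literals).
2) At-most-one-pigeon-per-hole clauses: 78 holes * C(79,2) = 78 * 3081 = 240318.
Total clauses = 79 + 240318 = 240397.

240397


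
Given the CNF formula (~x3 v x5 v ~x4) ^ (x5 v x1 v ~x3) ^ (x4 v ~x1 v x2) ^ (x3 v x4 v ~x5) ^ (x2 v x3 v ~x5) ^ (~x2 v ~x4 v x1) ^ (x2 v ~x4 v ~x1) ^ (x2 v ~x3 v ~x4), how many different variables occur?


Identify each distinct variable in the formula.
Variables found: x1, x2, x3, x4, x5.
Total distinct variables = 5.

5


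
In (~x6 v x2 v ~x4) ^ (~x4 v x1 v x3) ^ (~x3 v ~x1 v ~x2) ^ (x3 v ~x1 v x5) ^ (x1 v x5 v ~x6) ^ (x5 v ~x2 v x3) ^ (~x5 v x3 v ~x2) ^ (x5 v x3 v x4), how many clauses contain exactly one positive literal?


A definite clause has exactly one positive literal.
Clause 1: 1 positive -> definite
Clause 2: 2 positive -> not definite
Clause 3: 0 positive -> not definite
Clause 4: 2 positive -> not definite
Clause 5: 2 positive -> not definite
Clause 6: 2 positive -> not definite
Clause 7: 1 positive -> definite
Clause 8: 3 positive -> not definite
Definite clause count = 2.

2


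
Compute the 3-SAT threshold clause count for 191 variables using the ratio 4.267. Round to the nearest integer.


The 3-SAT phase transition occurs at approximately 4.267 clauses per variable.
m = 4.267 * 191 = 814.997.
Rounded to nearest integer: 815.

815


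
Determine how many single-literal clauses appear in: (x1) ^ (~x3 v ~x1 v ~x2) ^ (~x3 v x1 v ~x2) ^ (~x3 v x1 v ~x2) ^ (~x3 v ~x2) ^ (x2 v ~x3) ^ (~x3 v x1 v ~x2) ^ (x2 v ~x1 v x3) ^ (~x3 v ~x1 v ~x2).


A unit clause contains exactly one literal.
Unit clauses found: (x1).
Count = 1.

1


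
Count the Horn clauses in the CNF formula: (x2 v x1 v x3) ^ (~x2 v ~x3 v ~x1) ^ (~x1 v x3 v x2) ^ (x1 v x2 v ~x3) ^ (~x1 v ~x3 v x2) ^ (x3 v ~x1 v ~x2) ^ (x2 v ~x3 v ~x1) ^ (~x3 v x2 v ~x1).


A Horn clause has at most one positive literal.
Clause 1: 3 positive lit(s) -> not Horn
Clause 2: 0 positive lit(s) -> Horn
Clause 3: 2 positive lit(s) -> not Horn
Clause 4: 2 positive lit(s) -> not Horn
Clause 5: 1 positive lit(s) -> Horn
Clause 6: 1 positive lit(s) -> Horn
Clause 7: 1 positive lit(s) -> Horn
Clause 8: 1 positive lit(s) -> Horn
Total Horn clauses = 5.

5


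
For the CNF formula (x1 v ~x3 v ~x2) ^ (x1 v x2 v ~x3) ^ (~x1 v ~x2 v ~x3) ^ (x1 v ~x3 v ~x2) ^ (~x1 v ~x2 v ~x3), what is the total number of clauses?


Each group enclosed in parentheses joined by ^ is one clause.
Counting the conjuncts: 5 clauses.

5


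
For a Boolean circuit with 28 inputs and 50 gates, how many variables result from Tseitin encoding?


The Tseitin transformation introduces one auxiliary variable per gate.
Total variables = inputs + gates = 28 + 50 = 78.

78


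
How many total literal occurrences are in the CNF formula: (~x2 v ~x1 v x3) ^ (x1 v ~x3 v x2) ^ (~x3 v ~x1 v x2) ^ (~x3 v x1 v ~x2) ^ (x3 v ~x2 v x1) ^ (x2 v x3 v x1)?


Clause lengths: 3, 3, 3, 3, 3, 3.
Sum = 3 + 3 + 3 + 3 + 3 + 3 = 18.

18


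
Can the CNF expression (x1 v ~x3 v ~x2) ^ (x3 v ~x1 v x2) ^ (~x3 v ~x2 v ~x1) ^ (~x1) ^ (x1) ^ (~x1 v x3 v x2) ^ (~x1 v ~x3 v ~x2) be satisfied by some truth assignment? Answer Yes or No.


Check all 8 possible truth assignments.
Number of satisfying assignments found: 0.
The formula is unsatisfiable.

No


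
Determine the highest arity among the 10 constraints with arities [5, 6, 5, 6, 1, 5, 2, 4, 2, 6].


The arities are: 5, 6, 5, 6, 1, 5, 2, 4, 2, 6.
Scan for the maximum value.
Maximum arity = 6.

6


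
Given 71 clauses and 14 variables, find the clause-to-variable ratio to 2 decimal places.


Clause-to-variable ratio = clauses / variables.
71 / 14 = 5.07.

5.07


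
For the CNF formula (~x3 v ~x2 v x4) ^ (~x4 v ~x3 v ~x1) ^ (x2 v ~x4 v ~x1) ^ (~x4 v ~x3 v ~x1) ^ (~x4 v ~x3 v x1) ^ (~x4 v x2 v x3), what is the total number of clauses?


Each group enclosed in parentheses joined by ^ is one clause.
Counting the conjuncts: 6 clauses.

6


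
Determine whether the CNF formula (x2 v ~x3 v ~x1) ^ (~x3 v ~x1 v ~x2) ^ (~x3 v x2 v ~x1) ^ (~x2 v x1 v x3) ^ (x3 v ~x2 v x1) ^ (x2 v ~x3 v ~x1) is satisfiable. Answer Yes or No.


Check all 8 possible truth assignments.
Number of satisfying assignments found: 5.
The formula is satisfiable.

Yes


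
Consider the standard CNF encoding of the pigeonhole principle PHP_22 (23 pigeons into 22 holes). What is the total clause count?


The PHP encoding has two parts:
1) At-least-one-hole clauses: 23 (one per pigeon, each with 22 literals).
2) At-most-one-pigeon-per-hole clauses: 22 holes * C(23,2) = 22 * 253 = 5566.
Total clauses = 23 + 5566 = 5589.

5589


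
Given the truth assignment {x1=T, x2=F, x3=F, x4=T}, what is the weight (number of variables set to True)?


The weight is the number of variables assigned True.
True variables: x1, x4.
Weight = 2.

2
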